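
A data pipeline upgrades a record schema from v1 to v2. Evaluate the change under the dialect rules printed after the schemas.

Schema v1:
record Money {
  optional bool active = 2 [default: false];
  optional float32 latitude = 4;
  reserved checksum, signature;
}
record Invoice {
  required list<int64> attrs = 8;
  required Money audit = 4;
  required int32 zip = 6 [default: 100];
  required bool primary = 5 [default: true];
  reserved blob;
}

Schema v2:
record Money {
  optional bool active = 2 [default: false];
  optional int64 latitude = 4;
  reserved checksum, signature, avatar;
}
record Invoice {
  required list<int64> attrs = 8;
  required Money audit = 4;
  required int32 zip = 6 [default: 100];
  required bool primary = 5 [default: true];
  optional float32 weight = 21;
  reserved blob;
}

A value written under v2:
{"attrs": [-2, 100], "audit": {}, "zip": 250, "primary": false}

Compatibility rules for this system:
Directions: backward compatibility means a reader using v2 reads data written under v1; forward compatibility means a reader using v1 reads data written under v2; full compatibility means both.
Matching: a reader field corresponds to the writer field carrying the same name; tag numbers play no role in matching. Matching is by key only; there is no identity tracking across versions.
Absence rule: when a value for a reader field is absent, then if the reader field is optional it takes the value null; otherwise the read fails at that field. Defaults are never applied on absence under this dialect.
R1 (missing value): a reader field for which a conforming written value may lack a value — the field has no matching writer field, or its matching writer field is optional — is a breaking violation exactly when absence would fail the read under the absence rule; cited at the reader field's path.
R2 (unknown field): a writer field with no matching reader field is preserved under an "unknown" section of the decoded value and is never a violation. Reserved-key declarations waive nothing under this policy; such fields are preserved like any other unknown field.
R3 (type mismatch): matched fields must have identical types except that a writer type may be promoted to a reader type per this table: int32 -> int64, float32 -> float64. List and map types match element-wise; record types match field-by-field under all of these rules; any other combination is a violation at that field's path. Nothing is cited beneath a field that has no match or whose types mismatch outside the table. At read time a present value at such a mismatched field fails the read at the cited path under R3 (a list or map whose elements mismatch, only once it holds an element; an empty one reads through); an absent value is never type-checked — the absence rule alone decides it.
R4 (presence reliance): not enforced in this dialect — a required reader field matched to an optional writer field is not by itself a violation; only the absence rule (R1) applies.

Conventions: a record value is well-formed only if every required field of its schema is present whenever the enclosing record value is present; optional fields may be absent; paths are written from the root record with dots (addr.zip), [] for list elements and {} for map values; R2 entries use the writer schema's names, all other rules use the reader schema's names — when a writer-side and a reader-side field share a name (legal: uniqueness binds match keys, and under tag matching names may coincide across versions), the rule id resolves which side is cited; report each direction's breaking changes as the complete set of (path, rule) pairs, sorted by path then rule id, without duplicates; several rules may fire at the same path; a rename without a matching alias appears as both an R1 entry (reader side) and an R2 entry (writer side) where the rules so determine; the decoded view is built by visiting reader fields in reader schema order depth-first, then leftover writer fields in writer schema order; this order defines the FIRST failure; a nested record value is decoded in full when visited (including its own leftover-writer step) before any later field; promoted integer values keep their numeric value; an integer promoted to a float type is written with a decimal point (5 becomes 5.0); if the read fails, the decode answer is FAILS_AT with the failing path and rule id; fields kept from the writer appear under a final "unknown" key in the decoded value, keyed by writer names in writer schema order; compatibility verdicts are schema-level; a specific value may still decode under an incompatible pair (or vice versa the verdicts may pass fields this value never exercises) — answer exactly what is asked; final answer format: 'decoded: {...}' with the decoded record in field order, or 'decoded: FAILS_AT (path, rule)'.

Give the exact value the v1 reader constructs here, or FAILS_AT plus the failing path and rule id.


decoded: {"attrs": [-2, 100], "audit": {"active": null, "latitude": null}, "zip": 250, "primary": false}

in Invoice below, arrows point writer -> reader
decode walk for Invoice under reader schema v1:
  attrs := [-2, 100]
  audit.active := null (missing; optional => null)
  audit.latitude := null (missing; optional => null)
  zip := 250
  primary := false
  => decoded: {"attrs": [-2, 100], "audit": {"active": null, "latitude": null}, "zip": 250, "primary": false}
checking off the Invoice differences that do not matter here:
  field latitude in record Money: type float32 changed to int64 -> matters for Invoice compatibility verdicts, not for this value's decode
  added field weight to record Invoice: optional float32, tag 21 (in v2 it sits last) -> fires no rule on Invoice under this dialect and leaves the result unchanged


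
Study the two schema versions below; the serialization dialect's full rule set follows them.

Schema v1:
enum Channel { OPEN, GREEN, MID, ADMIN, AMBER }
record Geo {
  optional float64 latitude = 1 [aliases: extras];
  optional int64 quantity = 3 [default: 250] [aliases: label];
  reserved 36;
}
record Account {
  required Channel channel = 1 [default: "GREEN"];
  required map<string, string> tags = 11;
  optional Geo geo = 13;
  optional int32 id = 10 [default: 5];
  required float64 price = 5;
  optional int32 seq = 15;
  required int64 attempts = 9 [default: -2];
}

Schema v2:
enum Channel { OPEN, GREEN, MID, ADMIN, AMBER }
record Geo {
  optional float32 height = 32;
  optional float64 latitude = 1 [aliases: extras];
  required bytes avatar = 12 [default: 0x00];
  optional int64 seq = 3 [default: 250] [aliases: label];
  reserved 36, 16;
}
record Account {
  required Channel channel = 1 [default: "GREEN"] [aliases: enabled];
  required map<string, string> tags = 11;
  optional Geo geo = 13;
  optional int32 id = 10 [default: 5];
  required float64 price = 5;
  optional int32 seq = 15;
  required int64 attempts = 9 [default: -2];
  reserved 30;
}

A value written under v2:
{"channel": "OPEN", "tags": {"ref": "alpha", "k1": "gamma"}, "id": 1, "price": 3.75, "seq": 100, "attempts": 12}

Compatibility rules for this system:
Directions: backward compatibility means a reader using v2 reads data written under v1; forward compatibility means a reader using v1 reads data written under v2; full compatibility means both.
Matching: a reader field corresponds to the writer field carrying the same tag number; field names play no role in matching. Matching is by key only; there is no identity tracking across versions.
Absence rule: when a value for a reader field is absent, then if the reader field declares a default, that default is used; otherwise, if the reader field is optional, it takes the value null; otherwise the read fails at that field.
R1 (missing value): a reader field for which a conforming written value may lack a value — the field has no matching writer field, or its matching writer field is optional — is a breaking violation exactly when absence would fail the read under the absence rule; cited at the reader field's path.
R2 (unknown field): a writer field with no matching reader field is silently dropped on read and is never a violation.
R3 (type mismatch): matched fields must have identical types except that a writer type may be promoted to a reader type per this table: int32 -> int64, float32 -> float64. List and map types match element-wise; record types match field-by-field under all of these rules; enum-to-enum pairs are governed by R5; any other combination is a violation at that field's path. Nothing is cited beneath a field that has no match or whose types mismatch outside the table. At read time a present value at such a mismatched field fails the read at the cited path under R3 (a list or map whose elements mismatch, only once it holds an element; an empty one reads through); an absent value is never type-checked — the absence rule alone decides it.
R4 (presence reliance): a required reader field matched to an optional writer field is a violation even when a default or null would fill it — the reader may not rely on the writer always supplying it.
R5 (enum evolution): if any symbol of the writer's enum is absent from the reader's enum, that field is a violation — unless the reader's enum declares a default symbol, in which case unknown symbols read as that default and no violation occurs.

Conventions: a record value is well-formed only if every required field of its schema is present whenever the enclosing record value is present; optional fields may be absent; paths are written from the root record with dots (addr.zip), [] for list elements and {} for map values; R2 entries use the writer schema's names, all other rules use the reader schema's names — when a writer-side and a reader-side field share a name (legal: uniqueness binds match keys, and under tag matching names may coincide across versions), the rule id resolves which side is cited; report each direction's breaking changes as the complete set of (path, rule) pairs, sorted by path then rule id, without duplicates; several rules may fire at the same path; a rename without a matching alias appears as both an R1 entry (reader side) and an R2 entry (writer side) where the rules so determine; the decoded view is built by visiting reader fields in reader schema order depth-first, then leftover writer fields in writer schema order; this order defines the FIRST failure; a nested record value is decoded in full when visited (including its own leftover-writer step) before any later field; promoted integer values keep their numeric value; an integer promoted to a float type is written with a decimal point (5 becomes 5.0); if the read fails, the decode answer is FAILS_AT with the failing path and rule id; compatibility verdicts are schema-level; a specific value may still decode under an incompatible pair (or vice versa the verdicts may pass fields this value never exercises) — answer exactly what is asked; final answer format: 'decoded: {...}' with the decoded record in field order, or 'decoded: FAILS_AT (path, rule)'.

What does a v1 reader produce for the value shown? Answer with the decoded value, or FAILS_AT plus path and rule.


decoded: {"channel": "OPEN", "tags": {"ref": "alpha", "k1": "gamma"}, "geo": null, "id": 1, "price": 3.75, "seq": 100, "attempts": 12}

arrows below run writer -> reader for Account
decoding the Account value with the v1 reader:
  channel := "OPEN"
  tags := {"ref": "alpha", "k1": "gamma"}
  geo := null (absent, optional -> null)
  id := 1
  price := 3.75
  seq := 100
  attempts := 12
  => decoded: {"channel": "OPEN", "tags": {"ref": "alpha", "k1": "gamma"}, "geo": null, "id": 1, "price": 3.75, "seq": 100, "attempts": 12}
checking off the Account differences that do not matter here:
  added field height to record Geo: optional float32, tag 32 (in v2 it sits immediately before latitude) -> no rule fires on it and the decoded Account view is identical with or without it
  renamed field quantity to seq in record Geo -> no rule fires on it and the decoded Account view is identical with or without it
  added field avatar to record Geo: required bytes, tag 12, default 0x00 (in v2 it sits immediately before seq) -> no rule fires on it and the decoded Account view is identical with or without it


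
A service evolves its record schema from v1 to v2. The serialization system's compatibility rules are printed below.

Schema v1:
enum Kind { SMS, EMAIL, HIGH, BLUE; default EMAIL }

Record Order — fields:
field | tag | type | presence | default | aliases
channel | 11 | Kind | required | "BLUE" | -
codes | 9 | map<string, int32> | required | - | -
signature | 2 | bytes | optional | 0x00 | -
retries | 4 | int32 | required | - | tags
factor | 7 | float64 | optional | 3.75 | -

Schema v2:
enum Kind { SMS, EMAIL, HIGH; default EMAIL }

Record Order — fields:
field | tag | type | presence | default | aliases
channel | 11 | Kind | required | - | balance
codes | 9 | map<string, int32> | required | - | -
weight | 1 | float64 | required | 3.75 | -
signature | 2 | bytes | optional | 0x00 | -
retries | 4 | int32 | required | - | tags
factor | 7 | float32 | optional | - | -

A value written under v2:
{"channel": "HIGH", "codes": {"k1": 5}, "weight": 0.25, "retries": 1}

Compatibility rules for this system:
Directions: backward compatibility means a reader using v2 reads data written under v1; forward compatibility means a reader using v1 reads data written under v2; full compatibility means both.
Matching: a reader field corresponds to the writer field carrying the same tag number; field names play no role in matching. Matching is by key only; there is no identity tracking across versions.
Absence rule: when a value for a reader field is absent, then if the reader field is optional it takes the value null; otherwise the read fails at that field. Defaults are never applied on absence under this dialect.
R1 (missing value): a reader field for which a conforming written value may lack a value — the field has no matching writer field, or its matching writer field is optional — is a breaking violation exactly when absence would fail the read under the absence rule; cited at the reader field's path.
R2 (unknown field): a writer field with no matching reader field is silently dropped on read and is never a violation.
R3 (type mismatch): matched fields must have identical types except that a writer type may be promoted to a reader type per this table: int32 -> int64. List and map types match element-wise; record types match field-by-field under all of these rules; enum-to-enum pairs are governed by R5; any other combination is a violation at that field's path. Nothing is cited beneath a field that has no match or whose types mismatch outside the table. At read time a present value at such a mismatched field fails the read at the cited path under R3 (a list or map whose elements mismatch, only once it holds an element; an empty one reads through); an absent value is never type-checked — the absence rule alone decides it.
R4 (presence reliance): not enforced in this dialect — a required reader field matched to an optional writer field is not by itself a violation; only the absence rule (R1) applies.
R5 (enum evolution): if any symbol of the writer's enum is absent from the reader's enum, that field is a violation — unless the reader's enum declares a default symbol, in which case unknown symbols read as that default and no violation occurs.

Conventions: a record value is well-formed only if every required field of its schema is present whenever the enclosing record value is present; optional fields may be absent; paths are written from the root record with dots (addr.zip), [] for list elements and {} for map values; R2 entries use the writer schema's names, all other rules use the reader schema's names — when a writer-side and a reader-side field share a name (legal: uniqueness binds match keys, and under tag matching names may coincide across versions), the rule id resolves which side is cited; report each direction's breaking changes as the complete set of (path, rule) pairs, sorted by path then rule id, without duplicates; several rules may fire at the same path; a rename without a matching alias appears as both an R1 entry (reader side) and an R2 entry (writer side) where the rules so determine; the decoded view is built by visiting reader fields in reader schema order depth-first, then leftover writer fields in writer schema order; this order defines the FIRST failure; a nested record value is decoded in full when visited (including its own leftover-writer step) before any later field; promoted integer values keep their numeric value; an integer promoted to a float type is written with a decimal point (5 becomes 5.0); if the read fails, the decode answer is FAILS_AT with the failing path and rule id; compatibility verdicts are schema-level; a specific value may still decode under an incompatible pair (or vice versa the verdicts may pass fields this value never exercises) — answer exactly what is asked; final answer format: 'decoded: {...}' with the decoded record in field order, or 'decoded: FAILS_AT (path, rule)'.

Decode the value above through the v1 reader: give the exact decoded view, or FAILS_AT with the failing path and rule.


the writer's type comes first in each Order pair
decoding the Order value with the v1 reader:
  channel := "HIGH"
  codes := {"k1": 5}
  signature := null (not supplied -> null)
  retries := 1
  factor := null (not supplied -> null)
  writer weight: unmatched, discarded
  => decoded: {"channel": "HIGH", "codes": {"k1": 5}, "signature": null, "retries": 1, "factor": null}
remaining Order differences; none change what is asked:
  enum Kind (field channel in record Order): symbol BLUE removed (the field default referencing it is cleared) -> triggers nothing under the printed rules; the Order answer is the same either way
  field factor in record Order: type float64 changed to float32 (its default is dropped) -> affects the rule determinations only; this particular Order value decodes identically
  added field weight to record Order: required float64, tag 1, default 3.75 (in v2 it sits immediately before signature) -> affects the rule determinations only; this particular Order value decodes identically

decoded: {"channel": "HIGH", "codes": {"k1": 5}, "signature": null, "retries": 1, "factor": null}


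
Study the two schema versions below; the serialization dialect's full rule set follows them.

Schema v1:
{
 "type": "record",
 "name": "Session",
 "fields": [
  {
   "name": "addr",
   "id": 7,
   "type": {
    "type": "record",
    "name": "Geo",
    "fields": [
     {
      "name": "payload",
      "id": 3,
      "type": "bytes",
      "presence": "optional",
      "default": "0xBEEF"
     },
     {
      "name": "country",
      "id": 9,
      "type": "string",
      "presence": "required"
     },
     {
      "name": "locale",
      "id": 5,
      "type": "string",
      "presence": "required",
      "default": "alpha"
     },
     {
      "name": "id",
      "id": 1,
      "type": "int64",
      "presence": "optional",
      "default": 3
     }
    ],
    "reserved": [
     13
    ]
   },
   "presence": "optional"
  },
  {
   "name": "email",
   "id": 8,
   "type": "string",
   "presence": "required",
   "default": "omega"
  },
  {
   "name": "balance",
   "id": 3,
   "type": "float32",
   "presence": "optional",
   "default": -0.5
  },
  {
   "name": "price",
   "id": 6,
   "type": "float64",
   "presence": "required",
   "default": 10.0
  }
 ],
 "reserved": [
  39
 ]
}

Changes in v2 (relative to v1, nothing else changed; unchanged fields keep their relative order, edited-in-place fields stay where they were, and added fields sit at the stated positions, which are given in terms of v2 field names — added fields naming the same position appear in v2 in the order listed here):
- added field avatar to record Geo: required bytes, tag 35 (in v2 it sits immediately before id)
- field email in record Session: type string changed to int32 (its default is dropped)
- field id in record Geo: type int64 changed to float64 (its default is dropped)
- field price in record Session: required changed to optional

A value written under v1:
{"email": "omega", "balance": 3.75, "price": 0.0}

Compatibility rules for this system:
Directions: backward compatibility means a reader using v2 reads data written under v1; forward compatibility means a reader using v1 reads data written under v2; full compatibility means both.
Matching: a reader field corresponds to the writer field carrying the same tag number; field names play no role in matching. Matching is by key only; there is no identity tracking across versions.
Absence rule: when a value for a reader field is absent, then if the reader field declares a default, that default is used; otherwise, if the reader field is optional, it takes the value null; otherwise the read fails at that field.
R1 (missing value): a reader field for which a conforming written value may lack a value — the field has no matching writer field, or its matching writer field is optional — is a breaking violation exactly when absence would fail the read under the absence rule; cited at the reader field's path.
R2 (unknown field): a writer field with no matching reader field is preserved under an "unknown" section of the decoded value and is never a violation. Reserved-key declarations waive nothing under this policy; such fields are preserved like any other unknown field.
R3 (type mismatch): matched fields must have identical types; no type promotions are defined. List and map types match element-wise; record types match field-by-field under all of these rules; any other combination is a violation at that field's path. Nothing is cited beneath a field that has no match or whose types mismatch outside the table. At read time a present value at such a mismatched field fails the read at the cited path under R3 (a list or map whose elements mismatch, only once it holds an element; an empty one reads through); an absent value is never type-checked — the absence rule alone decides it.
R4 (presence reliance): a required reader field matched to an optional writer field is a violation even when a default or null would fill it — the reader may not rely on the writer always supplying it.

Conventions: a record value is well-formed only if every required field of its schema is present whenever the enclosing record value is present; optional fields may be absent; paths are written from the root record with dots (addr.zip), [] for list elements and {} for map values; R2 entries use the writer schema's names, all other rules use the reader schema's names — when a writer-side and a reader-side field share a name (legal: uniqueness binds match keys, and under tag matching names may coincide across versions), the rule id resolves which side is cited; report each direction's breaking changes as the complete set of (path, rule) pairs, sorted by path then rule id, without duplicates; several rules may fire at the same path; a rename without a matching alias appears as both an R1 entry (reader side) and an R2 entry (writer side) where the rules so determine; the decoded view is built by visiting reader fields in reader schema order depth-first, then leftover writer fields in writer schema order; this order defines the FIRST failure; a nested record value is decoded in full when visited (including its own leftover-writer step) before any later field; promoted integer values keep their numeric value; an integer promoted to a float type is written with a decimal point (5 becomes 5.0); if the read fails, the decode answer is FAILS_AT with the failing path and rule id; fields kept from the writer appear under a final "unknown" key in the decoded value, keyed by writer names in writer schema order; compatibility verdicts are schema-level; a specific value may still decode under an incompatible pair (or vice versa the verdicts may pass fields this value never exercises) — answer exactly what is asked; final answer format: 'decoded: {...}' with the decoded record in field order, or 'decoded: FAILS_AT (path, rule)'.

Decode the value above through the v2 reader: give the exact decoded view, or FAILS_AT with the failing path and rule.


each type pair in Session: writer, then reader
decode (reader v2):
  addr := null (missing; optional => null)
  read fails at email under R3
  => FAILS_AT (email, R3)
the other Session changes do not affect what is asked:
  added field avatar to record Geo: required bytes, tag 35 (in v2 it sits immediately before id) -> affects the rule determinations only; this particular Session value decodes identically
  field id in record Geo: type int64 changed to float64 (its default is dropped) -> affects the rule determinations only; this particular Session value decodes identically
  field price in record Session: required changed to optional -> affects the rule determinations only; this particular Session value decodes identically

decoded: FAILS_AT (email, R3)


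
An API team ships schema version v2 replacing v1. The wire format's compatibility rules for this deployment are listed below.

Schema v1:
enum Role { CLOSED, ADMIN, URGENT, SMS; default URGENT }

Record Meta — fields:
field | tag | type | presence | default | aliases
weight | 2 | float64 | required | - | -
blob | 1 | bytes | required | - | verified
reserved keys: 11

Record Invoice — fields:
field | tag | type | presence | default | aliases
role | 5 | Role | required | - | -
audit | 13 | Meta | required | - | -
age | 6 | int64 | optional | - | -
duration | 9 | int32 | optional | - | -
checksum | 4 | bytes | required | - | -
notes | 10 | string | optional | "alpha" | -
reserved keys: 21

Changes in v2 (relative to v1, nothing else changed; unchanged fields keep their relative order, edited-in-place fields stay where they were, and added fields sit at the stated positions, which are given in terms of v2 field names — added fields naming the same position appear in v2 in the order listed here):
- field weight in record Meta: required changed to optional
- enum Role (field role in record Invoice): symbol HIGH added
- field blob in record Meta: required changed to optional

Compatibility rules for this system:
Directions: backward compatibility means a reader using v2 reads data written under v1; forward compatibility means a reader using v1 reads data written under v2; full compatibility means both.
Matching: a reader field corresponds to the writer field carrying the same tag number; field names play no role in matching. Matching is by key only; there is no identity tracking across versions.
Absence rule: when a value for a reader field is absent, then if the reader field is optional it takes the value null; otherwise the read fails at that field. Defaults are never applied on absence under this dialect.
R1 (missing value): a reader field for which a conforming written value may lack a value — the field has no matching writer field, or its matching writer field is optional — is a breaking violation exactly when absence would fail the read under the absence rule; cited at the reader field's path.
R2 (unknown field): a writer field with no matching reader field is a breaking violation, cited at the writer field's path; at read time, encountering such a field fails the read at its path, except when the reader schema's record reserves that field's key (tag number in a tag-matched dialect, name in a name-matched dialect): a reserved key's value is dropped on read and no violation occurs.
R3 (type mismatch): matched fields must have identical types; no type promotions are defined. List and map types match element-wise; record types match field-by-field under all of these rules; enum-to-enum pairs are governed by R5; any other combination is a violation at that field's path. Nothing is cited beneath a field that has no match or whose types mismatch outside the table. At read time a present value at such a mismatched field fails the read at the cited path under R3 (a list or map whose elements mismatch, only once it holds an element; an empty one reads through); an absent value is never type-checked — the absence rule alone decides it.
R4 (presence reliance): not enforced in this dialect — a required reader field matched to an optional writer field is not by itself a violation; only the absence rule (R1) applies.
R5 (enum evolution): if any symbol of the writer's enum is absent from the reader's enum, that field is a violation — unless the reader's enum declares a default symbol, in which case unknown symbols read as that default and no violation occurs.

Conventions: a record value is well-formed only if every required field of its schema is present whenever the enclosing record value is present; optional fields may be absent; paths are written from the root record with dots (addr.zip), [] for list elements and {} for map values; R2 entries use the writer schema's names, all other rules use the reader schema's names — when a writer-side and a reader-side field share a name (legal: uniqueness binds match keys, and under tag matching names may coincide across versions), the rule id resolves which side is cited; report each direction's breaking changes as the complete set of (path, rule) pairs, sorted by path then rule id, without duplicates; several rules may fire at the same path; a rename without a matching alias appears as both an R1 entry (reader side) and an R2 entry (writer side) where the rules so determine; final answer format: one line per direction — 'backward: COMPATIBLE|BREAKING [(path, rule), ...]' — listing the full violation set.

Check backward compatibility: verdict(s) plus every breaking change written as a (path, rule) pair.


backward: COMPATIBLE []

arrows below run writer -> reader for Invoice
backward analysis of Invoice with v2 as reader and v1 as writer:
  role <- role (Role -> Role, writer required)
  audit <- audit (Meta -> Meta, writer required)
  age <- age (int64 -> int64, writer optional)
  duration <- duration (int32 -> int32, writer optional)
  checksum <- checksum (bytes -> bytes, writer required)
  notes <- notes (string -> string, writer optional)
  audit.weight <- audit.weight (float64 -> float64, writer required)
  audit.blob <- audit.blob (bytes -> bytes, writer required)
  => backward verdict for Invoice: COMPATIBLE, no violations
the other Invoice changes do not affect what is asked:
  field weight in record Meta: required changed to optional -> its effect on Invoice is confined to the forward direction, not asked
  enum Role (field role in record Invoice): symbol HIGH added -> no rule fires on it in Invoice's dialect; the asked verdict holds
  field blob in record Meta: required changed to optional -> its effect on Invoice is confined to the forward direction, not asked


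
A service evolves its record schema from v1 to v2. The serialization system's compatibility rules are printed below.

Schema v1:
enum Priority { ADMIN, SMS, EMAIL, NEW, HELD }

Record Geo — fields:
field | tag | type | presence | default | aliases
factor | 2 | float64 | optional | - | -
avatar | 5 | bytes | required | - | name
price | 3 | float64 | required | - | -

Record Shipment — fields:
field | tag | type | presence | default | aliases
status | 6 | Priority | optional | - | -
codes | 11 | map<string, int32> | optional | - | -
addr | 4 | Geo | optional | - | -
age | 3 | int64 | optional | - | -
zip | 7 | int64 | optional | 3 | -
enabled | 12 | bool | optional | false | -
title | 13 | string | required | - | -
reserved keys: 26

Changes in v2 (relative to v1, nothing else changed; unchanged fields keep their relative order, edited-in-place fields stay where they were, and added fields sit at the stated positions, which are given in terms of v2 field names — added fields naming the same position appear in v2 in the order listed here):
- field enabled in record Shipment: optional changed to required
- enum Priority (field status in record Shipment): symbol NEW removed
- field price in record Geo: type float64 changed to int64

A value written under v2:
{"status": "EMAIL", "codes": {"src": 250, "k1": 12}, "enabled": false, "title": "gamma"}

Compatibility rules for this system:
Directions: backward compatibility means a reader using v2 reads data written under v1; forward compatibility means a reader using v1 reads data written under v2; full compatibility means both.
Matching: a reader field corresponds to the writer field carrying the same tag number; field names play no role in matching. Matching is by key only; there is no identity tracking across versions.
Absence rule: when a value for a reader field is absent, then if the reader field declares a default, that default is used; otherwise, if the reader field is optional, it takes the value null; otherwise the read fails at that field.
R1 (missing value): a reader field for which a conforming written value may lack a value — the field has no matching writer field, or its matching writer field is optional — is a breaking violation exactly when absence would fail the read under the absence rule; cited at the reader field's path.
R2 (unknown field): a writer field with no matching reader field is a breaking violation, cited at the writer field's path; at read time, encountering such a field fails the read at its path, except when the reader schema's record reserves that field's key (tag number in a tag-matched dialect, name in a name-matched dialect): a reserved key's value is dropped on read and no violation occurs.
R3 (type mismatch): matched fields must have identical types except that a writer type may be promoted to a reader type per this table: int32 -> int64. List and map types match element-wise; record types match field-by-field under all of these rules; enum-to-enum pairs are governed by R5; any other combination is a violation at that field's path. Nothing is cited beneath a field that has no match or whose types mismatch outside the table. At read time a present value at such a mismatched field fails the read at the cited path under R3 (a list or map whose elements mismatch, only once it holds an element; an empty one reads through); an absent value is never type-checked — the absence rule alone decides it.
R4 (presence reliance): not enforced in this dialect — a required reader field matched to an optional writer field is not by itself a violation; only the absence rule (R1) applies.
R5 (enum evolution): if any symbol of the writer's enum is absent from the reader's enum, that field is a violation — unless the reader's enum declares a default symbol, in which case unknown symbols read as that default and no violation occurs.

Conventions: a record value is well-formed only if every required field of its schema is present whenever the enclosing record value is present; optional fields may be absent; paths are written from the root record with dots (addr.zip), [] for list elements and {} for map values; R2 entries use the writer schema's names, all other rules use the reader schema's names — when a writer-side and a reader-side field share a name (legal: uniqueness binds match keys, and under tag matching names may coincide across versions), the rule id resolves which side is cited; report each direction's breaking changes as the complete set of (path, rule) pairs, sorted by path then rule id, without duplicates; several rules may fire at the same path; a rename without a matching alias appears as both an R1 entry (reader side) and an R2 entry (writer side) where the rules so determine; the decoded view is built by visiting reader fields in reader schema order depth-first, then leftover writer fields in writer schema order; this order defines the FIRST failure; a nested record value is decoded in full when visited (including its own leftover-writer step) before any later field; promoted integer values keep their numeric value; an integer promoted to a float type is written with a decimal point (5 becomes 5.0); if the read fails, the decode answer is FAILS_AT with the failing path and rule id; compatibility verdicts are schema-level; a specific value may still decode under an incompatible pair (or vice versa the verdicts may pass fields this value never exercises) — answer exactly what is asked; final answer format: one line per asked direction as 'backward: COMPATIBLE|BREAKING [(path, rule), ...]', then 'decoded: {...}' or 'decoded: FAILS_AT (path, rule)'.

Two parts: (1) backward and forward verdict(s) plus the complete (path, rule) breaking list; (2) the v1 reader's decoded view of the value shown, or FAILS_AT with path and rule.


backward: BREAKING [(addr.price, R3), (status, R5)]; forward: BREAKING [(addr.price, R3)]; decoded: {"status": "EMAIL", "codes": {"src": 250, "k1": 12}, "addr": null, "age": null, "zip": 3, "enabled": false, "title": "gamma"}

the writer's type comes first in each Shipment pair
checking backward for Shipment: reader v2 against writer v1:
  status <- status (Priority -> Priority, writer optional)
  codes <- codes (map<string, int32> -> map<string, int32>, writer optional)
  addr <- addr (Geo -> Geo, writer optional)
  age <- age (int64 -> int64, writer optional)
  zip <- zip (int64 -> int64, writer optional)
  enabled <- enabled (bool -> bool, writer optional)
  title <- title (string -> string, writer required)
  addr.factor <- addr.factor (float64 -> float64, writer optional)
  addr.avatar <- addr.avatar (bytes -> bytes, writer required)
  addr.price <- addr.price (float64 -> int64, writer required)
  violation R3 at addr.price
  violation R5 at status
  => backward: BREAKING (2)
checking forward for Shipment: reader v1 against writer v2:
  status <- status (Priority -> Priority, writer optional)
  codes <- codes (map<string, int32> -> map<string, int32>, writer optional)
  addr <- addr (Geo -> Geo, writer optional)
  age <- age (int64 -> int64, writer optional)
  zip <- zip (int64 -> int64, writer optional)
  enabled <- enabled (bool -> bool, writer required)
  title <- title (string -> string, writer required)
  addr.factor <- addr.factor (float64 -> float64, writer optional)
  addr.avatar <- addr.avatar (bytes -> bytes, writer required)
  addr.price <- addr.price (int64 -> float64, writer required)
  violation R3 at addr.price
  => forward: BREAKING (1)
decode (reader v1):
  status := "EMAIL"
  codes := {"src": 250, "k1": 12}
  addr := null (not supplied -> null)
  age := null (not supplied -> null)
  zip := 3 (no value, default fills)
  enabled := false
  title := "gamma"
  => decoded: {"status": "EMAIL", "codes": {"src": 250, "k1": 12}, "addr": null, "age": null, "zip": 3, "enabled": false, "title": "gamma"}


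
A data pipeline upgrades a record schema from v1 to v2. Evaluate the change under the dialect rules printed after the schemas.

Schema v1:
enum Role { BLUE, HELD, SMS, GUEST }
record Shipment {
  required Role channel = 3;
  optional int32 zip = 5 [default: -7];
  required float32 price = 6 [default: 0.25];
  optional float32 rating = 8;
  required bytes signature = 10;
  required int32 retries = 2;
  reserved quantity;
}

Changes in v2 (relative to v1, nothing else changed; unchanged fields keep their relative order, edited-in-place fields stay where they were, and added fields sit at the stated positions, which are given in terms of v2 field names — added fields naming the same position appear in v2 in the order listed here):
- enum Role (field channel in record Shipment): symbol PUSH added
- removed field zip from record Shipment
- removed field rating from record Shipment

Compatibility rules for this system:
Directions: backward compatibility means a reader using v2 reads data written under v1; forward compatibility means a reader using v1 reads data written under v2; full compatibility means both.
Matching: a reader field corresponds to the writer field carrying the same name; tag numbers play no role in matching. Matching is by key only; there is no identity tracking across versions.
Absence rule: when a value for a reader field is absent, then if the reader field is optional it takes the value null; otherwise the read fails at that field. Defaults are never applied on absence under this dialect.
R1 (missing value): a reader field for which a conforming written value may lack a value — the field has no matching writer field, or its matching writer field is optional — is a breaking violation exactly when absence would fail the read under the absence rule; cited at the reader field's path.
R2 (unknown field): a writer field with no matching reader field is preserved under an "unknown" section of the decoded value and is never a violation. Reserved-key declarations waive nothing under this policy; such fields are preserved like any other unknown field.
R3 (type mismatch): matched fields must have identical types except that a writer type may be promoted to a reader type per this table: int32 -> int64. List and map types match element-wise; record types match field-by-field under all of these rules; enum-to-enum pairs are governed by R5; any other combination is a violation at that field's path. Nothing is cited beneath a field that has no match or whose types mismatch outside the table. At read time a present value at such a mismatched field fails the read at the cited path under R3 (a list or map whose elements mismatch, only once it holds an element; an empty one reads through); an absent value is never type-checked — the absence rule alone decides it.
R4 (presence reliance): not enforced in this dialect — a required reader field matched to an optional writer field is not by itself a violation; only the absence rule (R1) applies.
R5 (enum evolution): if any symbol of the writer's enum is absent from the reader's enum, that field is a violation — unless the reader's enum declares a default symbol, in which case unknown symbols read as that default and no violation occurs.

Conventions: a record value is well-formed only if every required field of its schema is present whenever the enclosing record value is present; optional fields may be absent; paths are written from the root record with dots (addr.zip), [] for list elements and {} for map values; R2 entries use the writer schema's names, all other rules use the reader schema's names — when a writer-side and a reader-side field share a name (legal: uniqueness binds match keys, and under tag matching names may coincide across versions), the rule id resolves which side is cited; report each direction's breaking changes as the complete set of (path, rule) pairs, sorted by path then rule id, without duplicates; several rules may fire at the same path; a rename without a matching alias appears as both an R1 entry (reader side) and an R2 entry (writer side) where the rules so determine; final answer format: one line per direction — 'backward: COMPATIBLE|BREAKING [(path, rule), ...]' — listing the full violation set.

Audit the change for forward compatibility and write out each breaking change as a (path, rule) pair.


in Shipment below, arrows point writer -> reader
forward for Shipment (reader v1, writer v2):
  Role -> Role, writer required: channel aligns to channel
  zip has no writer counterpart
  float32 -> float32, writer required: price aligns to price
  rating has no writer counterpart
  bytes -> bytes, writer required: signature aligns to signature
  int32 -> int32, writer required: retries aligns to retries
  breaking: (channel, R5)
  => forward: BREAKING (1)
the rest of the Shipment diff is inert for this question:
  removed field zip from record Shipment -> triggers nothing under Shipment's printed rules — same verdict
  removed field rating from record Shipment -> triggers nothing under Shipment's printed rules — same verdict

forward: BREAKING [(channel, R5)]
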